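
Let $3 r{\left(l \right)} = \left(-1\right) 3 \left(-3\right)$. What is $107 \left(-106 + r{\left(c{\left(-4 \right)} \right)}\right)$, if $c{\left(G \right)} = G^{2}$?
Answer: $-11021$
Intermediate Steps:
$r{\left(l \right)} = 3$ ($r{\left(l \right)} = \frac{\left(-1\right) 3 \left(-3\right)}{3} = \frac{\left(-3\right) \left(-3\right)}{3} = \frac{1}{3} \cdot 9 = 3$)
$107 \left(-106 + r{\left(c{\left(-4 \right)} \right)}\right) = 107 \left(-106 + 3\right) = 107 \left(-103\right) = -11021$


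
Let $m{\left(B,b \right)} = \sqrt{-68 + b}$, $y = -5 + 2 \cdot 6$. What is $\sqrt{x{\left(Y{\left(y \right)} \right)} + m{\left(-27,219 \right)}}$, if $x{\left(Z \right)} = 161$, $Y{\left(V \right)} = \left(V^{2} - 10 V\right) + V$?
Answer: $\sqrt{161 + \sqrt{151}} \approx 13.164$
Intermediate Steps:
$y = 7$ ($y = -5 + 12 = 7$)
$Y{\left(V \right)} = V^{2} - 9 V$
$\sqrt{x{\left(Y{\left(y \right)} \right)} + m{\left(-27,219 \right)}} = \sqrt{161 + \sqrt{-68 + 219}} = \sqrt{161 + \sqrt{151}}$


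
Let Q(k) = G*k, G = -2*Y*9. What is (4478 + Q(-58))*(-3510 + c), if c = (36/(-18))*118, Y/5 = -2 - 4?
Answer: 100550132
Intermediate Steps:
Y = -30 (Y = 5*(-2 - 4) = 5*(-6) = -30)
G = 540 (G = -2*(-30)*9 = 60*9 = 540)
c = -236 (c = (36*(-1/18))*118 = -2*118 = -236)
Q(k) = 540*k
(4478 + Q(-58))*(-3510 + c) = (4478 + 540*(-58))*(-3510 - 236) = (4478 - 31320)*(-3746) = -26842*(-3746) = 100550132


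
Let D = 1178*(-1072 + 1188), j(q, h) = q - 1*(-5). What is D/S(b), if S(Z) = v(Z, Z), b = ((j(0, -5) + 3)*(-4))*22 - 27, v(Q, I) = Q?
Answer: -136648/731 ≈ -186.93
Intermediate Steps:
j(q, h) = 5 + q (j(q, h) = q + 5 = 5 + q)
D = 136648 (D = 1178*116 = 136648)
b = -731 (b = (((5 + 0) + 3)*(-4))*22 - 27 = ((5 + 3)*(-4))*22 - 27 = (8*(-4))*22 - 27 = -32*22 - 27 = -704 - 27 = -731)
S(Z) = Z
D/S(b) = 136648/(-731) = 136648*(-1/731) = -136648/731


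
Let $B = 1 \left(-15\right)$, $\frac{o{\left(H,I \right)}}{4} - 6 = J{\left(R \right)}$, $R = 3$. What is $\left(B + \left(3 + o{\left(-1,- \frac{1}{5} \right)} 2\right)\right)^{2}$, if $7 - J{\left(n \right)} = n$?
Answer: $4624$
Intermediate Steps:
$J{\left(n \right)} = 7 - n$
$o{\left(H,I \right)} = 40$ ($o{\left(H,I \right)} = 24 + 4 \left(7 - 3\right) = 24 + 4 \cdot 4 = 24 + 16 = 40$)
$B = -15$
$\left(B + \left(3 + o{\left(-1,- \frac{1}{5} \right)} 2\right)\right)^{2} = \left(-15 + \left(3 + 40 \cdot 2\right)\right)^{2} = \left(-15 + \left(3 + 80\right)\right)^{2} = \left(-15 + 83\right)^{2} = 68^{2} = 4624$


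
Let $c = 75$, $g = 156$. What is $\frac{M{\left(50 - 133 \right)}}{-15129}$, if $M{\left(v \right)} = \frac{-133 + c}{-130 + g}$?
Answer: $\frac{29}{196677} \approx 0.00014745$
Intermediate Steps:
$M{\left(v \right)} = - \frac{29}{13}$ ($M{\left(v \right)} = \frac{-133 + 75}{-130 + 156} = - \frac{58}{26} = \left(-58\right) \frac{1}{26} = - \frac{29}{13}$)
$\frac{M{\left(50 - 133 \right)}}{-15129} = - \frac{29}{13 \left(-15129\right)} = \left(- \frac{29}{13}\right) \left(- \frac{1}{15129}\right) = \frac{29}{196677}$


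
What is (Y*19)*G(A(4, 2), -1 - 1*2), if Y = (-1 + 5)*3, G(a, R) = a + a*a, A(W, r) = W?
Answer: 4560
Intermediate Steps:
G(a, R) = a + a**2
Y = 12 (Y = 4*3 = 12)
(Y*19)*G(A(4, 2), -1 - 1*2) = (12*19)*(4*(1 + 4)) = 228*(4*5) = 228*20 = 4560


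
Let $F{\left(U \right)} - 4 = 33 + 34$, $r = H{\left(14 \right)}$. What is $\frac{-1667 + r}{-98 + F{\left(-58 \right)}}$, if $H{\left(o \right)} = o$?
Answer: $\frac{551}{9} \approx 61.222$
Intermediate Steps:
$r = 14$
$F{\left(U \right)} = 71$ ($F{\left(U \right)} = 4 + \left(33 + 34\right) = 4 + 67 = 71$)
$\frac{-1667 + r}{-98 + F{\left(-58 \right)}} = \frac{-1667 + 14}{-98 + 71} = - \frac{1653}{-27} = \left(-1653\right) \left(- \frac{1}{27}\right) = \frac{551}{9}$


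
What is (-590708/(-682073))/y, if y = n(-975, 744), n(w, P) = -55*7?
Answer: -590708/262598105 ≈ -0.0022495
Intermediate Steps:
n(w, P) = -385
y = -385
(-590708/(-682073))/y = -590708/(-682073)/(-385) = -590708*(-1/682073)*(-1/385) = (590708/682073)*(-1/385) = -590708/262598105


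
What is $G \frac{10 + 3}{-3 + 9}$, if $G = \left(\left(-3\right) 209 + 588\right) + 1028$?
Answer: $\frac{12857}{6} \approx 2142.8$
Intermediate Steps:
$G = 989$ ($G = \left(-627 + 588\right) + 1028 = -39 + 1028 = 989$)
$G \frac{10 + 3}{-3 + 9} = 989 \frac{10 + 3}{-3 + 9} = 989 \cdot \frac{13}{6} = \frac{12857}{6}$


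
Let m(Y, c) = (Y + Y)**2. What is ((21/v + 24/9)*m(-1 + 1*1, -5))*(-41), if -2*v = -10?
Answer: 0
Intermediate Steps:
v = 5 (v = -1/2*(-10) = 5)
m(Y, c) = 4*Y**2 (m(Y, c) = (2*Y)**2 = 4*Y**2)
((21/v + 24/9)*m(-1 + 1*1, -5))*(-41) = ((21/5 + 24/9)*(4*(-1 + 1*1)**2))*(-41) = ((21*(1/5) + 24*(1/9))*(4*(-1 + 1)**2))*(-41) = ((21/5 + 8/3)*(4*0**2))*(-41) = (103*(4*0)/15)*(-41) = ((103/15)*0)*(-41) = 0*(-41) = 0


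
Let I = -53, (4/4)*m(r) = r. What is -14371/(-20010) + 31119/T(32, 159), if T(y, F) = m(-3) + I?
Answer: -310943207/560280 ≈ -554.98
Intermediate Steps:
m(r) = r
T(y, F) = -56 (T(y, F) = -3 - 53 = -56)
-14371/(-20010) + 31119/T(32, 159) = -14371/(-20010) + 31119/(-56) = -14371*(-1/20010) + 31119*(-1/56) = 14371/20010 - 31119/56 = -310943207/560280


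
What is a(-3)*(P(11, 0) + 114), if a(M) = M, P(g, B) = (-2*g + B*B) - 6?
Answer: -258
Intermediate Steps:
P(g, B) = -6 + B² - 2*g (P(g, B) = (-2*g + B²) - 6 = (B² - 2*g) - 6 = -6 + B² - 2*g)
a(-3)*(P(11, 0) + 114) = -3*((-6 + 0² - 2*11) + 114) = -3*((-6 + 0 - 22) + 114) = -3*(-28 + 114) = -3*86 = -258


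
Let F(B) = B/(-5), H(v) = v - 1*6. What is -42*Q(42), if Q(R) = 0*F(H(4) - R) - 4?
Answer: 168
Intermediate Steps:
H(v) = -6 + v (H(v) = v - 6 = -6 + v)
F(B) = -B/5 (F(B) = B*(-1/5) = -B/5)
Q(R) = -4 (Q(R) = 0*(-((-6 + 4) - R)/5) - 4 = 0*(-(-2 - R)/5) - 4 = 0*(2/5 + R/5) - 4 = 0 - 4 = -4)
-42*Q(42) = -42*(-4) = 168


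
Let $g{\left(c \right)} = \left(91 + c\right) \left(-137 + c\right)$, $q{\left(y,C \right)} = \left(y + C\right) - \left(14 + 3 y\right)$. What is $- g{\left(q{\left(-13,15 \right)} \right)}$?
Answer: $12980$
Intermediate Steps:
$q{\left(y,C \right)} = -14 + C - 2 y$ ($q{\left(y,C \right)} = \left(C + y\right) - \left(14 + 3 y\right) = -14 + C - 2 y$)
$g{\left(c \right)} = \left(-137 + c\right) \left(91 + c\right)$
$- g{\left(q{\left(-13,15 \right)} \right)} = - (-12467 + \left(-14 + 15 - -26\right)^{2} - 46 \left(-14 + 15 - -26\right)) = - (-12467 + \left(-14 + 15 + 26\right)^{2} - 46 \left(-14 + 15 + 26\right)) = - (-12467 + 27^{2} - 1242) = - (-12467 + 729 - 1242) = \left(-1\right) \left(-12980\right) = 12980$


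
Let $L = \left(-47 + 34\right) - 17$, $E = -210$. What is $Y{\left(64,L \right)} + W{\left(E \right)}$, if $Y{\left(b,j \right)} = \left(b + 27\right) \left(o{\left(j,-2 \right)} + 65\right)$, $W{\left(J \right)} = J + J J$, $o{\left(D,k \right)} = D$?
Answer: $47075$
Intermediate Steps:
$L = -30$ ($L = -13 - 17 = -30$)
$W{\left(J \right)} = J + J^{2}$
$Y{\left(b,j \right)} = \left(27 + b\right) \left(65 + j\right)$ ($Y{\left(b,j \right)} = \left(b + 27\right) \left(j + 65\right) = \left(27 + b\right) \left(65 + j\right)$)
$Y{\left(64,L \right)} + W{\left(E \right)} = \left(1755 + 27 \left(-30\right) + 65 \cdot 64 + 64 \left(-30\right)\right) - 210 \left(1 - 210\right) = \left(1755 - 810 + 4160 - 1920\right) - -43890 = 3185 + 43890 = 47075$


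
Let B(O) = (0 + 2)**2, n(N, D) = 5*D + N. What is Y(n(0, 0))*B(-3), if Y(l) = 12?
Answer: 48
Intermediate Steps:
n(N, D) = N + 5*D
B(O) = 4 (B(O) = 2**2 = 4)
Y(n(0, 0))*B(-3) = 12*4 = 48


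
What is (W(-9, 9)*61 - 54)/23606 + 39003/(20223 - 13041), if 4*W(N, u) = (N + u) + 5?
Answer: 613909745/113025528 ≈ 5.4316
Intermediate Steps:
W(N, u) = 5/4 + N/4 + u/4 (W(N, u) = ((N + u) + 5)/4 = (5 + N + u)/4 = 5/4 + N/4 + u/4)
(W(-9, 9)*61 - 54)/23606 + 39003/(20223 - 13041) = ((5/4 + (¼)*(-9) + (¼)*9)*61 - 54)/23606 + 39003/(20223 - 13041) = ((5/4 - 9/4 + 9/4)*61 - 54)*(1/23606) + 39003/7182 = ((5/4)*61 - 54)*(1/23606) + 39003*(1/7182) = (305/4 - 54)*(1/23606) + 13001/2394 = (89/4)*(1/23606) + 13001/2394 = 89/94424 + 13001/2394 = 613909745/113025528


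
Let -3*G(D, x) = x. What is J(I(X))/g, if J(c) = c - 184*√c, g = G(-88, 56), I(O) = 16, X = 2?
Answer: 270/7 ≈ 38.571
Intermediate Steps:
G(D, x) = -x/3
g = -56/3 (g = -⅓*56 = -56/3 ≈ -18.667)
J(I(X))/g = (16 - 184*√16)/(-56/3) = (16 - 184*4)*(-3/56) = (16 - 736)*(-3/56) = -720*(-3/56) = 270/7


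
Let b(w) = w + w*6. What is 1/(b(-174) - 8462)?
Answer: -1/9680 ≈ -0.00010331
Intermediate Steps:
b(w) = 7*w (b(w) = w + 6*w = 7*w)
1/(b(-174) - 8462) = 1/(7*(-174) - 8462) = 1/(-1218 - 8462) = 1/(-9680) = -1/9680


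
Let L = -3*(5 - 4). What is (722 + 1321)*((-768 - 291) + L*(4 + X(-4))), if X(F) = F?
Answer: -2163537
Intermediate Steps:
L = -3 (L = -3*1 = -3)
(722 + 1321)*((-768 - 291) + L*(4 + X(-4))) = (722 + 1321)*((-768 - 291) - 3*(4 - 4)) = 2043*(-1059 - 3*0) = 2043*(-1059 + 0) = 2043*(-1059) = -2163537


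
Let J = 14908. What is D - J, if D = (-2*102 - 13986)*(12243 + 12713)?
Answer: -354140548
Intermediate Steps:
D = -354125640 (D = (-204 - 13986)*24956 = -14190*24956 = -354125640)
D - J = -354125640 - 1*14908 = -354125640 - 14908 = -354140548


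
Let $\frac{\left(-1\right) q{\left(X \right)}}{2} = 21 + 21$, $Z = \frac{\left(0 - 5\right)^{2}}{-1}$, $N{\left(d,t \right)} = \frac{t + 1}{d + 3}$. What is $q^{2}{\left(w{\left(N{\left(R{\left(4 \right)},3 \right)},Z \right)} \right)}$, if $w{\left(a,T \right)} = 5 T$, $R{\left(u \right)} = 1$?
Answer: $7056$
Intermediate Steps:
$N{\left(d,t \right)} = \frac{1 + t}{3 + d}$
$Z = -25$ ($Z = \left(-5\right)^{2} \left(-1\right) = 25 \left(-1\right) = -25$)
$q{\left(X \right)} = -84$ ($q{\left(X \right)} = - 2 \left(21 + 21\right) = \left(-2\right) 42 = -84$)
$q^{2}{\left(w{\left(N{\left(R{\left(4 \right)},3 \right)},Z \right)} \right)} = \left(-84\right)^{2} = 7056$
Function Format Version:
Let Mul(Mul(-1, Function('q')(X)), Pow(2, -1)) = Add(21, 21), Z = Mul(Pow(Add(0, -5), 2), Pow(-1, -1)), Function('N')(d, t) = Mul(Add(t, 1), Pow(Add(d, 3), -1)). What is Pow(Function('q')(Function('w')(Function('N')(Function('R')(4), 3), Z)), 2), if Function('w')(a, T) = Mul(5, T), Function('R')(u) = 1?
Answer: 7056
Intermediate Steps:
Function('N')(d, t) = Mul(Pow(Add(3, d), -1), Add(1, t)) (Function('N')(d, t) = Mul(Add(1, t), Pow(Add(3, d), -1)) = Mul(Pow(Add(3, d), -1), Add(1, t)))
Z = -25 (Z = Mul(Pow(-5, 2), -1) = Mul(25, -1) = -25)
Function('q')(X) = -84 (Function('q')(X) = Mul(-2, Add(21, 21)) = Mul(-2, 42) = -84)
Pow(Function('q')(Function('w')(Function('N')(Function('R')(4), 3), Z)), 2) = Pow(-84, 2) = 7056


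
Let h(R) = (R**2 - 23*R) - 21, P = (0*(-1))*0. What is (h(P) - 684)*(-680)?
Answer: 479400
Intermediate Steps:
P = 0 (P = 0*0 = 0)
h(R) = -21 + R**2 - 23*R
(h(P) - 684)*(-680) = ((-21 + 0**2 - 23*0) - 684)*(-680) = ((-21 + 0 + 0) - 684)*(-680) = (-21 - 684)*(-680) = -705*(-680) = 479400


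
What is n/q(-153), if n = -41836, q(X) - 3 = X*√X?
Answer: -20918/596931 - 1066818*I*√17/198977 ≈ -0.035043 - 22.106*I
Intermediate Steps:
q(X) = 3 + X^(3/2) (q(X) = 3 + X*√X = 3 + X^(3/2))
n/q(-153) = -41836/(3 + (-153)^(3/2)) = -41836/(3 - 459*I*√17)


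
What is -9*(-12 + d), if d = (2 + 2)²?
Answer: -36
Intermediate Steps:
d = 16 (d = 4² = 16)
-9*(-12 + d) = -9*(-12 + 16) = -9*4 = -36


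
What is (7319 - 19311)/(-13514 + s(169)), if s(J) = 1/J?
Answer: 2026648/2283865 ≈ 0.88738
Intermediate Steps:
(7319 - 19311)/(-13514 + s(169)) = (7319 - 19311)/(-13514 + 1/169) = -11992/(-13514 + 1/169) = -11992/(-2283865/169) = -11992*(-169/2283865) = 2026648/2283865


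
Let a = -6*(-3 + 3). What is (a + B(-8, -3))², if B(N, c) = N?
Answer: 64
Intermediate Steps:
a = 0 (a = -6*0 = 0)
(a + B(-8, -3))² = (0 - 8)² = (-8)² = 64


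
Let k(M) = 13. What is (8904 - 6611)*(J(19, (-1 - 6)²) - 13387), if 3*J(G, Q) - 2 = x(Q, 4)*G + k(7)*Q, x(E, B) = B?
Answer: -90449678/3 ≈ -3.0150e+7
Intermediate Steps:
J(G, Q) = ⅔ + 4*G/3 + 13*Q/3 (J(G, Q) = ⅔ + (4*G + 13*Q)/3 = ⅔ + (4*G/3 + 13*Q/3) = ⅔ + 4*G/3 + 13*Q/3)
(8904 - 6611)*(J(19, (-1 - 6)²) - 13387) = (8904 - 6611)*((⅔ + (4/3)*19 + 13*(-1 - 6)²/3) - 13387) = 2293*((⅔ + 76/3 + (13/3)*(-7)²) - 13387) = 2293*((⅔ + 76/3 + (13/3)*49) - 13387) = 2293*((⅔ + 76/3 + 637/3) - 13387) = 2293*(715/3 - 13387) = 2293*(-39446/3) = -90449678/3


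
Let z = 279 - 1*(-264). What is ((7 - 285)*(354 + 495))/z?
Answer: -78674/181 ≈ -434.66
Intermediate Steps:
z = 543 (z = 279 + 264 = 543)
((7 - 285)*(354 + 495))/z = ((7 - 285)*(354 + 495))/543 = -278*849*(1/543) = -236022*1/543 = -78674/181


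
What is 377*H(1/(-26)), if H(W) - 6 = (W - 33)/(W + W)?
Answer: 328367/2 ≈ 1.6418e+5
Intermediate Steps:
H(W) = 6 + (-33 + W)/(2*W) (H(W) = 6 + (W - 33)/(W + W) = 6 + (-33 + W)/((2*W)) = 6 + (-33 + W)*(1/(2*W)) = 6 + (-33 + W)/(2*W))
377*H(1/(-26)) = 377*((-33 + 13/(-26))/(2*(1/(-26)))) = 377*((-33 + 13*(-1/26))/(2*(-1/26))) = 377*((1/2)*(-26)*(-33 - 1/2)) = 377*((1/2)*(-26)*(-67/2)) = 377*(871/2) = 328367/2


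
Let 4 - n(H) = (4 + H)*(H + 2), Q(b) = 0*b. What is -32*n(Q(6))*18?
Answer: 2304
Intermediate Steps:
Q(b) = 0
n(H) = 4 - (2 + H)*(4 + H) (n(H) = 4 - (4 + H)*(H + 2) = 4 - (4 + H)*(2 + H) = 4 - (2 + H)*(4 + H))
-32*n(Q(6))*18 = -32*(-4 - 1*0² - 6*0)*18 = -32*(-4 - 1*0 + 0)*18 = -32*(-4 + 0 + 0)*18 = -32*(-4)*18 = 128*18 = 2304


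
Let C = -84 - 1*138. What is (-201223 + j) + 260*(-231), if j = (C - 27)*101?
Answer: -286432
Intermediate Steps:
C = -222 (C = -84 - 138 = -222)
j = -25149 (j = (-222 - 27)*101 = -249*101 = -25149)
(-201223 + j) + 260*(-231) = (-201223 - 25149) + 260*(-231) = -226372 - 60060 = -286432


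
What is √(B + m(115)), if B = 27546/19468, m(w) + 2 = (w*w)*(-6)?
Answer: I*√7518527923730/9734 ≈ 281.69*I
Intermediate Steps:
m(w) = -2 - 6*w² (m(w) = -2 + (w*w)*(-6) = -2 + w²*(-6) = -2 - 6*w²)
B = 13773/9734 (B = 27546*(1/19468) = 13773/9734 ≈ 1.4149)
√(B + m(115)) = √(13773/9734 + (-2 - 6*115²)) = √(13773/9734 + (-2 - 6*13225)) = √(13773/9734 + (-2 - 79350)) = √(13773/9734 - 79352) = √(-772398595/9734) = I*√7518527923730/9734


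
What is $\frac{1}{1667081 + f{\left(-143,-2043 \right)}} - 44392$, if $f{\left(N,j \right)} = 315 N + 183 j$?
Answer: $- \frac{55408629463}{1248167} \approx -44392.0$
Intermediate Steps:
$f{\left(N,j \right)} = 183 j + 315 N$
$\frac{1}{1667081 + f{\left(-143,-2043 \right)}} - 44392 = \frac{1}{1667081 + \left(183 \left(-2043\right) + 315 \left(-143\right)\right)} - 44392 = \frac{1}{1667081 - 418914} - 44392 = \frac{1}{1248167} - 44392 = - \frac{55408629463}{1248167}$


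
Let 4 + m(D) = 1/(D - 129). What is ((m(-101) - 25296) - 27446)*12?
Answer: -72789486/115 ≈ -6.3295e+5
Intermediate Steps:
m(D) = -4 + 1/(-129 + D) (m(D) = -4 + 1/(D - 129) = -4 + 1/(-129 + D))
((m(-101) - 25296) - 27446)*12 = (((517 - 4*(-101))/(-129 - 101) - 25296) - 27446)*12 = (((517 + 404)/(-230) - 25296) - 27446)*12 = ((-1/230*921 - 25296) - 27446)*12 = ((-921/230 - 25296) - 27446)*12 = (-5819001/230 - 27446)*12 = -12131581/230*12 = -72789486/115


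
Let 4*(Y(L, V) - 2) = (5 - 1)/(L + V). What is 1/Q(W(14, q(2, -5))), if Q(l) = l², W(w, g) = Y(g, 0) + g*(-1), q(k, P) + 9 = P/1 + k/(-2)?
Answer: 225/64516 ≈ 0.0034875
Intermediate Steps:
Y(L, V) = 2 + 1/(L + V) (Y(L, V) = 2 + ((5 - 1)/(L + V))/4 = 2 + (4/(L + V))/4 = 2 + 1/(L + V))
q(k, P) = -9 + P - k/2 (q(k, P) = -9 + (P/1 + k/(-2)) = -9 + (P*1 + k*(-½)) = -9 + (P - k/2) = -9 + P - k/2)
W(w, g) = -g + (1 + 2*g)/g (W(w, g) = (1 + 2*g + 2*0)/(g + 0) + g*(-1) = (1 + 2*g + 0)/g - g = (1 + 2*g)/g - g = -g + (1 + 2*g)/g)
1/Q(W(14, q(2, -5))) = 1/((2 + 1/(-9 - 5 - ½*2) - (-9 - 5 - ½*2))²) = 1/((2 + 1/(-9 - 5 - 1) - (-9 - 5 - 1))²) = 1/((2 + 1/(-15) - 1*(-15))²) = 1/((2 - 1/15 + 15)²) = 1/((254/15)²) = 1/(64516/225) = 225/64516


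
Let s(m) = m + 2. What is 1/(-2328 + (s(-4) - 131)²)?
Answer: 1/15361 ≈ 6.5100e-5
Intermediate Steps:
s(m) = 2 + m
1/(-2328 + (s(-4) - 131)²) = 1/(-2328 + ((2 - 4) - 131)²) = 1/(-2328 + (-2 - 131)²) = 1/(-2328 + (-133)²) = 1/(-2328 + 17689) = 1/15361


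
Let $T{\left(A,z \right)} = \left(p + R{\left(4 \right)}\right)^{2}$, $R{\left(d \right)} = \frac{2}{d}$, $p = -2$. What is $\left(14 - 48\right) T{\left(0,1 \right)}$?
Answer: $- \frac{153}{2} \approx -76.5$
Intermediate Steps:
$T{\left(A,z \right)} = \frac{9}{4}$ ($T{\left(A,z \right)} = \left(-2 + \frac{2}{4}\right)^{2} = \left(-2 + 2 \cdot \frac{1}{4}\right)^{2} = \left(-2 + \frac{1}{2}\right)^{2} = \left(- \frac{3}{2}\right)^{2} = \frac{9}{4}$)
$\left(14 - 48\right) T{\left(0,1 \right)} = \left(14 - 48\right) \frac{9}{4} = \left(-34\right) \frac{9}{4} = - \frac{153}{2}$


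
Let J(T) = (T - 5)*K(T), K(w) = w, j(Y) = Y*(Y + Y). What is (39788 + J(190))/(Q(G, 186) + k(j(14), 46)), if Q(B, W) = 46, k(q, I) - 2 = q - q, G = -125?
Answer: 37469/24 ≈ 1561.2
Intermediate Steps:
j(Y) = 2*Y² (j(Y) = Y*(2*Y) = 2*Y²)
k(q, I) = 2 (k(q, I) = 2 + (q - q) = 2 + 0 = 2)
J(T) = T*(-5 + T) (J(T) = (T - 5)*T = (-5 + T)*T = T*(-5 + T))
(39788 + J(190))/(Q(G, 186) + k(j(14), 46)) = (39788 + 190*(-5 + 190))/(46 + 2) = (39788 + 190*185)/48 = (39788 + 35150)*(1/48) = 74938*(1/48) = 37469/24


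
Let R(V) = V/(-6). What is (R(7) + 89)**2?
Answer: 277729/36 ≈ 7714.7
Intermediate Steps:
R(V) = -V/6 (R(V) = V*(-1/6) = -V/6)
(R(7) + 89)**2 = (-1/6*7 + 89)**2 = (-7/6 + 89)**2 = (527/6)**2 = 277729/36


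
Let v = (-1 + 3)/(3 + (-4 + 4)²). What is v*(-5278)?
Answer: -10556/3 ≈ -3518.7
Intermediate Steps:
v = ⅔ (v = 2/(3 + 0²) = 2/(3 + 0) = 2/3 = 2*(⅓) = ⅔ ≈ 0.66667)
v*(-5278) = (⅔)*(-5278) = -10556/3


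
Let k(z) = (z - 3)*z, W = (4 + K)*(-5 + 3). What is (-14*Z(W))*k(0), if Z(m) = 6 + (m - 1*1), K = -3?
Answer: 0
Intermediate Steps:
W = -2 (W = (4 - 3)*(-5 + 3) = 1*(-2) = -2)
k(z) = z*(-3 + z) (k(z) = (-3 + z)*z = z*(-3 + z))
Z(m) = 5 + m (Z(m) = 6 + (m - 1) = 6 + (-1 + m) = 5 + m)
(-14*Z(W))*k(0) = (-14*(5 - 2))*(0*(-3 + 0)) = (-14*3)*(0*(-3)) = -42*0 = 0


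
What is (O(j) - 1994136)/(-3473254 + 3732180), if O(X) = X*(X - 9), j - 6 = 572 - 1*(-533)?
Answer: -384907/129463 ≈ -2.9731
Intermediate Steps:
j = 1111 (j = 6 + (572 - 1*(-533)) = 6 + (572 + 533) = 6 + 1105 = 1111)
O(X) = X*(-9 + X)
(O(j) - 1994136)/(-3473254 + 3732180) = (1111*(-9 + 1111) - 1994136)/(-3473254 + 3732180) = (1111*1102 - 1994136)/258926 = (1224322 - 1994136)*(1/258926) = -769814*1/258926 = -384907/129463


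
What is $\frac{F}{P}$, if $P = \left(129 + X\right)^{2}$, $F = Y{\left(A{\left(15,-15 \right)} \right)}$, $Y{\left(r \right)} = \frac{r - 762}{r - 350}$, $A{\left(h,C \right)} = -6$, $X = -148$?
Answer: $\frac{192}{32129} \approx 0.0059759$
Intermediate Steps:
$Y{\left(r \right)} = \frac{-762 + r}{-350 + r}$
$F = \frac{192}{89}$ ($F = \frac{-762 - 6}{-350 - 6} = \frac{1}{-356} \left(-768\right) = \left(- \frac{1}{356}\right) \left(-768\right) = \frac{192}{89} \approx 2.1573$)
$P = 361$ ($P = \left(129 - 148\right)^{2} = \left(-19\right)^{2} = 361$)
$\frac{F}{P} = \frac{192}{89 \cdot 361} = \frac{192}{89} \cdot \frac{1}{361} = \frac{192}{32129}$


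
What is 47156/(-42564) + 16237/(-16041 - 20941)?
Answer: -608758715/393525462 ≈ -1.5469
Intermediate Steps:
47156/(-42564) + 16237/(-16041 - 20941) = 47156*(-1/42564) + 16237/(-36982) = -11789/10641 + 16237*(-1/36982) = -11789/10641 - 16237/36982 = -608758715/393525462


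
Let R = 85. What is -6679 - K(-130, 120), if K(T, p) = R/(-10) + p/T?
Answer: -173409/26 ≈ -6669.6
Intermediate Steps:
K(T, p) = -17/2 + p/T (K(T, p) = 85/(-10) + p/T = 85*(-⅒) + p/T = -17/2 + p/T)
-6679 - K(-130, 120) = -6679 - (-17/2 + 120/(-130)) = -6679 - (-17/2 + 120*(-1/130)) = -6679 - (-17/2 - 12/13) = -6679 - 1*(-245/26) = -6679 + 245/26 = -173409/26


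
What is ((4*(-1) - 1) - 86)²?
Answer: 8281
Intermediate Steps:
((4*(-1) - 1) - 86)² = ((-4 - 1) - 86)² = (-5 - 86)² = (-91)² = 8281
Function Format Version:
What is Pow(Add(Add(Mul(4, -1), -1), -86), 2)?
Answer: 8281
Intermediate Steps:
Pow(Add(Add(Mul(4, -1), -1), -86), 2) = Pow(Add(Add(-4, -1), -86), 2) = Pow(Add(-5, -86), 2) = Pow(-91, 2) = 8281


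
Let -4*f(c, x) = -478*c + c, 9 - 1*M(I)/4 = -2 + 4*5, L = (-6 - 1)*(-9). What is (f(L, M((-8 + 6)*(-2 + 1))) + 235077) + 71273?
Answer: 1255451/4 ≈ 3.1386e+5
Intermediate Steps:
L = 63 (L = -7*(-9) = 63)
M(I) = -36 (M(I) = 36 - 4*(-2 + 4*5) = 36 - 4*(-2 + 20) = 36 - 4*18 = 36 - 72 = -36)
f(c, x) = 477*c/4 (f(c, x) = -(-478*c + c)/4 = -(-477)*c/4 = 477*c/4)
(f(L, M((-8 + 6)*(-2 + 1))) + 235077) + 71273 = ((477/4)*63 + 235077) + 71273 = (30051/4 + 235077) + 71273 = 970359/4 + 71273 = 1255451/4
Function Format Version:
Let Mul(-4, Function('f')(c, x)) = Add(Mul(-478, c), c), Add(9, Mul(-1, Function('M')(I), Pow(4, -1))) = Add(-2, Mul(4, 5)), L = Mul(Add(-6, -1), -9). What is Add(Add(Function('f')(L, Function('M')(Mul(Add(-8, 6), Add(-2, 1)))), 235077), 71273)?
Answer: Rational(1255451, 4) ≈ 3.1386e+5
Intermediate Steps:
L = 63 (L = Mul(-7, -9) = 63)
Function('M')(I) = -36 (Function('M')(I) = Add(36, Mul(-4, Add(-2, Mul(4, 5)))) = Add(36, Mul(-4, Add(-2, 20))) = Add(36, Mul(-4, 18)) = Add(36, -72) = -36)
Function('f')(c, x) = Mul(Rational(477, 4), c) (Function('f')(c, x) = Mul(Rational(-1, 4), Add(Mul(-478, c), c)) = Mul(Rational(-1, 4), Mul(-477, c)) = Mul(Rational(477, 4), c))
Add(Add(Function('f')(L, Function('M')(Mul(Add(-8, 6), Add(-2, 1)))), 235077), 71273) = Add(Add(Mul(Rational(477, 4), 63), 235077), 71273) = Add(Add(Rational(30051, 4), 235077), 71273) = Add(Rational(970359, 4), 71273) = Rational(1255451, 4)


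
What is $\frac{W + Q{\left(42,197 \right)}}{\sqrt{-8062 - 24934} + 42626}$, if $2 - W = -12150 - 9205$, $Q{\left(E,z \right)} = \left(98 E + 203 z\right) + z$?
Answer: $\frac{466477631}{302834812} - \frac{21887 i \sqrt{8249}}{302834812} \approx 1.5404 - 0.0065642 i$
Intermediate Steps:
$Q{\left(E,z \right)} = 98 E + 204 z$
$W = 21357$ ($W = 2 - \left(-12150 - 9205\right) = 2 - -21355 = 2 + 21355 = 21357$)
$\frac{W + Q{\left(42,197 \right)}}{\sqrt{-8062 - 24934} + 42626} = \frac{21357 + \left(98 \cdot 42 + 204 \cdot 197\right)}{\sqrt{-8062 - 24934} + 42626} = \frac{21357 + \left(4116 + 40188\right)}{\sqrt{-32996} + 42626} = \frac{21357 + 44304}{2 i \sqrt{8249} + 42626} = \frac{65661}{42626 + 2 i \sqrt{8249}}$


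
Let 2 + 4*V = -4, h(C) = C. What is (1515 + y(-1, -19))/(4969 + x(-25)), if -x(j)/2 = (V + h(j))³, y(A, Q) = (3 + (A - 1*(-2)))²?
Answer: 6124/168753 ≈ 0.036290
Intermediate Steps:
V = -3/2 (V = -½ + (¼)*(-4) = -½ - 1 = -3/2 ≈ -1.5000)
y(A, Q) = (5 + A)² (y(A, Q) = (3 + (A + 2))² = (3 + (2 + A))² = (5 + A)²)
x(j) = -2*(-3/2 + j)³
(1515 + y(-1, -19))/(4969 + x(-25)) = (1515 + (5 - 1)²)/(4969 - (-3 + 2*(-25))³/4) = (1515 + 4²)/(4969 - (-3 - 50)³/4) = (1515 + 16)/(4969 - ¼*(-53)³) = 1531/(4969 - ¼*(-148877)) = 1531/(4969 + 148877/4) = 1531/(168753/4) = 1531*(4/168753) = 6124/168753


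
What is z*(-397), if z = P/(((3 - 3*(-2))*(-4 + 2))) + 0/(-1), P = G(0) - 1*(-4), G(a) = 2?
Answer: 397/3 ≈ 132.33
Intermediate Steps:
P = 6 (P = 2 - 1*(-4) = 2 + 4 = 6)
z = -1/3 (z = 6/(((3 - 3*(-2))*(-4 + 2))) + 0/(-1) = 6/(((3 + 6)*(-2))) + 0*(-1) = 6/((9*(-2))) + 0 = 6/(-18) + 0 = 6*(-1/18) + 0 = -1/3 + 0 = -1/3 ≈ -0.33333)
z*(-397) = -1/3*(-397) = 397/3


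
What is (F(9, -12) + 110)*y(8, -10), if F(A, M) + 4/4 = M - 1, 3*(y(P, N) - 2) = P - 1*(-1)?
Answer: 480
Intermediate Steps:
y(P, N) = 7/3 + P/3 (y(P, N) = 2 + (P - 1*(-1))/3 = 2 + (P + 1)/3 = 2 + (1 + P)/3 = 2 + (⅓ + P/3) = 7/3 + P/3)
F(A, M) = -2 + M (F(A, M) = -1 + (M - 1) = -1 + (-1 + M) = -2 + M)
(F(9, -12) + 110)*y(8, -10) = ((-2 - 12) + 110)*(7/3 + (⅓)*8) = (-14 + 110)*(7/3 + 8/3) = 96*5 = 480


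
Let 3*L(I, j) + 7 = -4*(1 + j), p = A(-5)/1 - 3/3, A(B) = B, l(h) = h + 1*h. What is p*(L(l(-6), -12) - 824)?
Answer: 4870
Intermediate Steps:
l(h) = 2*h (l(h) = h + h = 2*h)
p = -6 (p = -5/1 - 3/3 = -5*1 - 3*1/3 = -5 - 1 = -6)
L(I, j) = -11/3 - 4*j/3 (L(I, j) = -7/3 + (-4*(1 + j))/3 = -7/3 + (-4 - 4*j)/3 = -7/3 + (-4/3 - 4*j/3) = -11/3 - 4*j/3)
p*(L(l(-6), -12) - 824) = -6*((-11/3 - 4/3*(-12)) - 824) = -6*((-11/3 + 16) - 824) = -6*(37/3 - 824) = -6*(-2435/3) = 4870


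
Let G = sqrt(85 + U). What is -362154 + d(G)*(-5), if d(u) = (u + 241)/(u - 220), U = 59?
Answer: -75326767/208 ≈ -3.6215e+5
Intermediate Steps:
G = 12 (G = sqrt(85 + 59) = sqrt(144) = 12)
d(u) = (241 + u)/(-220 + u)
-362154 + d(G)*(-5) = -362154 + ((241 + 12)/(-220 + 12))*(-5) = -362154 + (253/(-208))*(-5) = -362154 - 1/208*253*(-5) = -362154 - 253/208*(-5) = -362154 + 1265/208 = -75326767/208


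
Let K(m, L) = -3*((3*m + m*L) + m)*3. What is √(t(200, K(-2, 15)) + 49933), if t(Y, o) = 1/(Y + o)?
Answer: √14668518354/542 ≈ 223.46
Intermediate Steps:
K(m, L) = -36*m - 9*L*m (K(m, L) = -3*((3*m + L*m) + m)*3 = -3*(4*m + L*m)*3 = (-12*m - 3*L*m)*3 = -36*m - 9*L*m)
√(t(200, K(-2, 15)) + 49933) = √(1/(200 - 9*(-2)*(4 + 15)) + 49933) = √(1/(200 - 9*(-2)*19) + 49933) = √(1/(200 + 342) + 49933) = √(1/542 + 49933) = √(27063687/542) = √14668518354/542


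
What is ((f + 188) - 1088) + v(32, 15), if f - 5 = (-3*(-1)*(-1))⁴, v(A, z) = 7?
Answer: -807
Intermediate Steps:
f = 86 (f = 5 + (-3*(-1)*(-1))⁴ = 5 + (3*(-1))⁴ = 5 + (-3)⁴ = 5 + 81 = 86)
((f + 188) - 1088) + v(32, 15) = ((86 + 188) - 1088) + 7 = (274 - 1088) + 7 = -814 + 7 = -807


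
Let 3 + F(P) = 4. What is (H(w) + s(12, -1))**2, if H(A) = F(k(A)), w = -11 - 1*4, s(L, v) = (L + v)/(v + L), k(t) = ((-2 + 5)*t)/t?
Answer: 4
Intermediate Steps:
k(t) = 3 (k(t) = (3*t)/t = 3)
F(P) = 1 (F(P) = -3 + 4 = 1)
s(L, v) = 1 (s(L, v) = (L + v)/(L + v) = 1)
w = -15 (w = -11 - 4 = -15)
H(A) = 1
(H(w) + s(12, -1))**2 = (1 + 1)**2 = 2**2 = 4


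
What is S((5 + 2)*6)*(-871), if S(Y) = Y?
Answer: -36582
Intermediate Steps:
S((5 + 2)*6)*(-871) = ((5 + 2)*6)*(-871) = (7*6)*(-871) = 42*(-871) = -36582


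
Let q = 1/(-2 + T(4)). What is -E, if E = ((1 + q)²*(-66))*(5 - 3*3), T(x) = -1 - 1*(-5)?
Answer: -594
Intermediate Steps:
T(x) = 4 (T(x) = -1 + 5 = 4)
q = ½ (q = 1/(-2 + 4) = 1/2 = ½ ≈ 0.50000)
E = 594 (E = ((1 + ½)²*(-66))*(5 - 3*3) = ((3/2)²*(-66))*(5 - 9) = ((9/4)*(-66))*(-4) = -297/2*(-4) = 594)
-E = -1*594 = -594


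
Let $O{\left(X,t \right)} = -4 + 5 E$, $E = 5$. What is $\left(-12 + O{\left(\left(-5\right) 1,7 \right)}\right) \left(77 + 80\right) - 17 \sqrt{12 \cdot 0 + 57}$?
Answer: $1413 - 17 \sqrt{57} \approx 1284.7$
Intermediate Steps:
$O{\left(X,t \right)} = 21$ ($O{\left(X,t \right)} = -4 + 5 \cdot 5 = -4 + 25 = 21$)
$\left(-12 + O{\left(\left(-5\right) 1,7 \right)}\right) \left(77 + 80\right) - 17 \sqrt{12 \cdot 0 + 57} = \left(-12 + 21\right) \left(77 + 80\right) - 17 \sqrt{12 \cdot 0 + 57} = 9 \cdot 157 - 17 \sqrt{0 + 57} = 1413 - 17 \sqrt{57}$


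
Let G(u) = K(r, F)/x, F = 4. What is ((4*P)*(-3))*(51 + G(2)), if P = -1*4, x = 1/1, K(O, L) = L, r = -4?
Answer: 2640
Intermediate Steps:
x = 1
P = -4
G(u) = 4 (G(u) = 4/1 = 4*1 = 4)
((4*P)*(-3))*(51 + G(2)) = ((4*(-4))*(-3))*(51 + 4) = -16*(-3)*55 = 48*55 = 2640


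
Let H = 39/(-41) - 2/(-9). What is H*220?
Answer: -59180/369 ≈ -160.38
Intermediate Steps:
H = -269/369 (H = 39*(-1/41) - 2*(-1/9) = -39/41 + 2/9 = -269/369 ≈ -0.72900)
H*220 = -269/369*220 = -59180/369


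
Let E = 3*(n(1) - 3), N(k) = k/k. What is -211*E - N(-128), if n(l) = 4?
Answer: -634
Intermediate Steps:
N(k) = 1
E = 3 (E = 3*(4 - 3) = 3*1 = 3)
-211*E - N(-128) = -211*3 - 1*1 = -633 - 1 = -634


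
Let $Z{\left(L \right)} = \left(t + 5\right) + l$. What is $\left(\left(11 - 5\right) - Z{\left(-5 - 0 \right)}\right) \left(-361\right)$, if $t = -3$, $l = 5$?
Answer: $361$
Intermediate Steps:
$Z{\left(L \right)} = 7$ ($Z{\left(L \right)} = \left(-3 + 5\right) + 5 = 2 + 5 = 7$)
$\left(\left(11 - 5\right) - Z{\left(-5 - 0 \right)}\right) \left(-361\right) = \left(\left(11 - 5\right) - 7\right) \left(-361\right) = \left(6 - 7\right) \left(-361\right) = \left(-1\right) \left(-361\right) = 361$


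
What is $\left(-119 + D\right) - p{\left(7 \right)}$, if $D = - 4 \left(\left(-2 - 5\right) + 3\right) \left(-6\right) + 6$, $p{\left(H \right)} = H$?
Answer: $-216$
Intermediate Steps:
$D = -90$ ($D = - 4 \left(\left(-2 - 5\right) + 3\right) \left(-6\right) + 6 = - 4 \left(-7 + 3\right) \left(-6\right) + 6 = \left(-4\right) \left(-4\right) \left(-6\right) + 6 = 16 \left(-6\right) + 6 = -96 + 6 = -90$)
$\left(-119 + D\right) - p{\left(7 \right)} = \left(-119 - 90\right) - 7 = -209 - 7 = -216$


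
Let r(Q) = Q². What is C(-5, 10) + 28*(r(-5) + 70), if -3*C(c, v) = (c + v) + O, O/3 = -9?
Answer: 8002/3 ≈ 2667.3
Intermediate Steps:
O = -27 (O = 3*(-9) = -27)
C(c, v) = 9 - c/3 - v/3 (C(c, v) = -((c + v) - 27)/3 = -(-27 + c + v)/3 = 9 - c/3 - v/3)
C(-5, 10) + 28*(r(-5) + 70) = (9 - ⅓*(-5) - ⅓*10) + 28*((-5)² + 70) = (9 + 5/3 - 10/3) + 28*(25 + 70) = 22/3 + 28*95 = 22/3 + 2660 = 8002/3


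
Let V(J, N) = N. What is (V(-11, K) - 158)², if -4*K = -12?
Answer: 24025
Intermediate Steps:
K = 3 (K = -¼*(-12) = 3)
(V(-11, K) - 158)² = (3 - 158)² = (-155)² = 24025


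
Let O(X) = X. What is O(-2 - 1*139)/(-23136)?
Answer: 47/7712 ≈ 0.0060944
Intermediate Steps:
O(-2 - 1*139)/(-23136) = (-2 - 1*139)/(-23136) = (-2 - 139)*(-1/23136) = -141*(-1/23136) = 47/7712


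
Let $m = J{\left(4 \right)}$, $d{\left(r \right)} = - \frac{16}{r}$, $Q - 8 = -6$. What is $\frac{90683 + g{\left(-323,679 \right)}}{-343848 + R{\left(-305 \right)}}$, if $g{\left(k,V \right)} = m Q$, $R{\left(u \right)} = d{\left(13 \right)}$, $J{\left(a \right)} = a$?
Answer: $- \frac{1178983}{4470040} \approx -0.26375$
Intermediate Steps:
$Q = 2$ ($Q = 8 - 6 = 2$)
$R{\left(u \right)} = - \frac{16}{13}$
$m = 4$
$g{\left(k,V \right)} = 8$ ($g{\left(k,V \right)} = 4 \cdot 2 = 8$)
$\frac{90683 + g{\left(-323,679 \right)}}{-343848 + R{\left(-305 \right)}} = \frac{90683 + 8}{-343848 - \frac{16}{13}} = \frac{90691}{- \frac{4470040}{13}} = 90691 \left(- \frac{13}{4470040}\right) = - \frac{1178983}{4470040}$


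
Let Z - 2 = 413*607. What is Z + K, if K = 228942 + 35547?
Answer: 515182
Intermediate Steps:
Z = 250693 (Z = 2 + 413*607 = 2 + 250691 = 250693)
K = 264489
Z + K = 250693 + 264489 = 515182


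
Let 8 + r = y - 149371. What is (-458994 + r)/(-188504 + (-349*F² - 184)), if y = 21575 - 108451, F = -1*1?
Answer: 695249/189037 ≈ 3.6778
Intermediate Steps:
F = -1
y = -86876
r = -236255 (r = -8 + (-86876 - 149371) = -8 - 236247 = -236255)
(-458994 + r)/(-188504 + (-349*F² - 184)) = (-458994 - 236255)/(-188504 + (-349*(-1)² - 184)) = -695249/(-188504 + (-349*1 - 184)) = -695249/(-188504 + (-349 - 184)) = -695249/(-188504 - 533) = -695249/(-189037) = -695249*(-1/189037) = 695249/189037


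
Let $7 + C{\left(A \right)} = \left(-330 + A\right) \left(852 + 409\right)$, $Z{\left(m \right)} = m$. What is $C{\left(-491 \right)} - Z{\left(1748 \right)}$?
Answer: $-1037036$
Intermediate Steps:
$C{\left(A \right)} = -416137 + 1261 A$ ($C{\left(A \right)} = -7 + \left(-330 + A\right) \left(852 + 409\right) = -7 + \left(-330 + A\right) 1261 = -7 + \left(-416130 + 1261 A\right) = -416137 + 1261 A$)
$C{\left(-491 \right)} - Z{\left(1748 \right)} = \left(-416137 + 1261 \left(-491\right)\right) - 1748 = \left(-416137 - 619151\right) - 1748 = -1035288 - 1748 = -1037036$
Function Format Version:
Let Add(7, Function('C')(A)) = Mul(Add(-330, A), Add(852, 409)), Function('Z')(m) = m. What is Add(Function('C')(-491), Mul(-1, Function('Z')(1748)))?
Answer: -1037036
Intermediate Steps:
Function('C')(A) = Add(-416137, Mul(1261, A)) (Function('C')(A) = Add(-7, Mul(Add(-330, A), Add(852, 409))) = Add(-7, Mul(Add(-330, A), 1261)) = Add(-7, Add(-416130, Mul(1261, A))) = Add(-416137, Mul(1261, A)))
Add(Function('C')(-491), Mul(-1, Function('Z')(1748))) = Add(Add(-416137, Mul(1261, -491)), Mul(-1, 1748)) = Add(Add(-416137, -619151), -1748) = Add(-1035288, -1748) = -1037036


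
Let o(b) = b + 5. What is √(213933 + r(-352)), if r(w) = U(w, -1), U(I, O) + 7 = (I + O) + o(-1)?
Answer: √213577 ≈ 462.14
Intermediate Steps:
o(b) = 5 + b
U(I, O) = -3 + I + O (U(I, O) = -7 + ((I + O) + (5 - 1)) = -7 + ((I + O) + 4) = -7 + (4 + I + O) = -3 + I + O)
r(w) = -4 + w (r(w) = -3 + w - 1 = -4 + w)
√(213933 + r(-352)) = √(213933 + (-4 - 352)) = √(213933 - 356) = √213577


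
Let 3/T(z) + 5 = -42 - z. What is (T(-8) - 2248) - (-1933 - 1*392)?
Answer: 1000/13 ≈ 76.923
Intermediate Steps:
T(z) = 3/(-47 - z) (T(z) = 3/(-5 + (-42 - z)) = 3/(-47 - z))
(T(-8) - 2248) - (-1933 - 1*392) = (-3/(47 - 8) - 2248) - (-1933 - 1*392) = (-3/39 - 2248) - (-1933 - 392) = (-3*1/39 - 2248) - 1*(-2325) = (-1/13 - 2248) + 2325 = -29225/13 + 2325 = 1000/13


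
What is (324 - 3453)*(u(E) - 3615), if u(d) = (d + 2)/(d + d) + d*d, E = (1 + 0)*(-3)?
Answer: 22565305/2 ≈ 1.1283e+7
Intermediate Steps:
E = -3 (E = 1*(-3) = -3)
u(d) = d**2 + (2 + d)/(2*d) (u(d) = (2 + d)/((2*d)) + d**2 = (2 + d)*(1/(2*d)) + d**2 = (2 + d)/(2*d) + d**2 = d**2 + (2 + d)/(2*d))
(324 - 3453)*(u(E) - 3615) = (324 - 3453)*((1 + (-3)**3 + (1/2)*(-3))/(-3) - 3615) = -3129*(-(1 - 27 - 3/2)/3 - 3615) = -3129*(-1/3*(-55/2) - 3615) = -3129*(55/6 - 3615) = -3129*(-21635/6) = 22565305/2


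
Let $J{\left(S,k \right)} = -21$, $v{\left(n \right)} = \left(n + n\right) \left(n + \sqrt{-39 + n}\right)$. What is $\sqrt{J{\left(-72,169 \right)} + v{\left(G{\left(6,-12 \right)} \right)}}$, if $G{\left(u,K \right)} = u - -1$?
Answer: $\sqrt{77 + 56 i \sqrt{2}} \approx 9.6814 + 4.0901 i$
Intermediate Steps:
$G{\left(u,K \right)} = 1 + u$ ($G{\left(u,K \right)} = u + 1 = 1 + u$)
$v{\left(n \right)} = 2 n \left(n + \sqrt{-39 + n}\right)$
$\sqrt{J{\left(-72,169 \right)} + v{\left(G{\left(6,-12 \right)} \right)}} = \sqrt{-21 + 2 \left(1 + 6\right) \left(\left(1 + 6\right) + \sqrt{-39 + \left(1 + 6\right)}\right)} = \sqrt{-21 + 2 \cdot 7 \left(7 + \sqrt{-39 + 7}\right)} = \sqrt{-21 + 2 \cdot 7 \left(7 + \sqrt{-32}\right)} = \sqrt{-21 + 2 \cdot 7 \left(7 + 4 i \sqrt{2}\right)} = \sqrt{-21 + \left(98 + 56 i \sqrt{2}\right)} = \sqrt{77 + 56 i \sqrt{2}}$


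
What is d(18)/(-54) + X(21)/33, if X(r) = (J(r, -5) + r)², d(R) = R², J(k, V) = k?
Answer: 522/11 ≈ 47.455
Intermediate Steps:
X(r) = 4*r² (X(r) = (r + r)² = (2*r)² = 4*r²)
d(18)/(-54) + X(21)/33 = 18²/(-54) + (4*21²)/33 = 324*(-1/54) + (4*441)*(1/33) = -6 + 1764*(1/33) = -6 + 588/11 = 522/11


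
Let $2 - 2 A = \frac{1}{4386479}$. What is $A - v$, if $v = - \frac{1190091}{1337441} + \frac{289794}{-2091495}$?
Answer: $\frac{2370329009238150617}{1168579379991006410} \approx 2.0284$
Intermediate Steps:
$A = \frac{8772957}{8772958}$ ($A = 1 - \frac{1}{2 \cdot 4386479} = 1 - \frac{1}{8772958} = \frac{8772957}{8772958} \approx 1.0$)
$v = - \frac{136983416819}{133202436395}$ ($v = \left(-1190091\right) \frac{1}{1337441} + 289794 \left(- \frac{1}{2091495}\right) = - \frac{170013}{191063} - \frac{96598}{697165} = - \frac{136983416819}{133202436395} \approx -1.0284$)
$A - v = \frac{8772957}{8772958} - - \frac{136983416819}{133202436395} = \frac{8772957}{8772958} + \frac{136983416819}{133202436395} = \frac{2370329009238150617}{1168579379991006410}$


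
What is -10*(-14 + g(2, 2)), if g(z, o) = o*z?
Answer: 100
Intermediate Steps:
-10*(-14 + g(2, 2)) = -10*(-14 + 2*2) = -10*(-14 + 4) = -10*(-10) = 100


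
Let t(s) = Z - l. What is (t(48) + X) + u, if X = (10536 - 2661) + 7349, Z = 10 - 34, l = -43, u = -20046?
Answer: -4803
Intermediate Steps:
Z = -24
X = 15224 (X = 7875 + 7349 = 15224)
t(s) = 19 (t(s) = -24 - 1*(-43) = -24 + 43 = 19)
(t(48) + X) + u = (19 + 15224) - 20046 = 15243 - 20046 = -4803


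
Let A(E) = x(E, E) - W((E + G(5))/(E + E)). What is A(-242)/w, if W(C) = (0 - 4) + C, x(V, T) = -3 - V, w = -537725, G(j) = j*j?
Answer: -23479/52051780 ≈ -0.00045107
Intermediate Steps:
G(j) = j**2
W(C) = -4 + C
A(E) = 1 - E - (25 + E)/(2*E) (A(E) = (-3 - E) - (-4 + (E + 5**2)/(E + E)) = (-3 - E) - (-4 + (E + 25)/((2*E))) = (-3 - E) - (-4 + (25 + E)*(1/(2*E))) = (-3 - E) - (-4 + (25 + E)/(2*E)) = (-3 - E) + (4 - (25 + E)/(2*E)) = 1 - E - (25 + E)/(2*E))
A(-242)/w = (1/2 - 1*(-242) - 25/2/(-242))/(-537725) = (1/2 + 242 - 25/2*(-1/242))*(-1/537725) = (1/2 + 242 + 25/484)*(-1/537725) = (117395/484)*(-1/537725) = -23479/52051780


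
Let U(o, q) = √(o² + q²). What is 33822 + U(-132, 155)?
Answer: 33822 + √41449 ≈ 34026.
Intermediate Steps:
33822 + U(-132, 155) = 33822 + √((-132)² + 155²) = 33822 + √(17424 + 24025) = 33822 + √41449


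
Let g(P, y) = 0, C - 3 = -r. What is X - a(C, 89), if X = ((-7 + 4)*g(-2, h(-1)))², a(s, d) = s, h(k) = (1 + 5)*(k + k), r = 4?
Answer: 1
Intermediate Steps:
h(k) = 12*k (h(k) = 6*(2*k) = 12*k)
C = -1 (C = 3 - 1*4 = 3 - 4 = -1)
X = 0 (X = ((-7 + 4)*0)² = (-3*0)² = 0² = 0)
X - a(C, 89) = 0 - 1*(-1) = 0 + 1 = 1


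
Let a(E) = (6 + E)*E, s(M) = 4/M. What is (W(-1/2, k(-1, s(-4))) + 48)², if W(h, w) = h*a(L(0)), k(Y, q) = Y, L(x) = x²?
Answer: 2304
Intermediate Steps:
a(E) = E*(6 + E)
W(h, w) = 0 (W(h, w) = h*(0²*(6 + 0²)) = h*(0*(6 + 0)) = h*(0*6) = h*0 = 0)
(W(-1/2, k(-1, s(-4))) + 48)² = (0 + 48)² = 48² = 2304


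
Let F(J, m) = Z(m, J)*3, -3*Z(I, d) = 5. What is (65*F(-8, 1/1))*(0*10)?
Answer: 0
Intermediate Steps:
Z(I, d) = -5/3 (Z(I, d) = -⅓*5 = -5/3)
F(J, m) = -5 (F(J, m) = -5/3*3 = -5)
(65*F(-8, 1/1))*(0*10) = (65*(-5))*(0*10) = -325*0 = 0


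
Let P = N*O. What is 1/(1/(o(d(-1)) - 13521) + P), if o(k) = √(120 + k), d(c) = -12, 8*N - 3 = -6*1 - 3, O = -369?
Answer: 809514934188/224033198165557 + 96*√3/224033198165557 ≈ 0.0036134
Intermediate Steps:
N = -¾ (N = 3/8 + (-6*1 - 3)/8 = 3/8 + (-6 - 3)/8 = 3/8 + (⅛)*(-9) = 3/8 - 9/8 = -¾ ≈ -0.75000)
P = 1107/4 (P = -¾*(-369) = 1107/4 ≈ 276.75)
1/(1/(o(d(-1)) - 13521) + P) = 1/(1/(√(120 - 12) - 13521) + 1107/4) = 1/(1/(√108 - 13521) + 1107/4) = 1/(1/(6*√3 - 13521) + 1107/4) = 1/(1/(-13521 + 6*√3) + 1107/4) = 1/(1107/4 + 1/(-13521 + 6*√3))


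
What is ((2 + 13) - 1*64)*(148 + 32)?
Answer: -8820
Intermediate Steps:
((2 + 13) - 1*64)*(148 + 32) = (15 - 64)*180 = -49*180 = -8820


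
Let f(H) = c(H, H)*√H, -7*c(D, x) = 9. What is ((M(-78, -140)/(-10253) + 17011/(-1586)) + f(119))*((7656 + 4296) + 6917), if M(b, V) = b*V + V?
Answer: -3613618473947/16261258 - 169821*√119/7 ≈ -4.8687e+5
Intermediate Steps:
c(D, x) = -9/7 (c(D, x) = -⅐*9 = -9/7)
M(b, V) = V + V*b (M(b, V) = V*b + V = V + V*b)
f(H) = -9*√H/7
((M(-78, -140)/(-10253) + 17011/(-1586)) + f(119))*((7656 + 4296) + 6917) = ((-140*(1 - 78)/(-10253) + 17011/(-1586)) - 9*√119/7)*((7656 + 4296) + 6917) = ((-140*(-77)*(-1/10253) + 17011*(-1/1586)) - 9*√119/7)*(11952 + 6917) = ((10780*(-1/10253) - 17011/1586) - 9*√119/7)*18869 = ((-10780/10253 - 17011/1586) - 9*√119/7)*18869 = (-191510863/16261258 - 9*√119/7)*18869 = -3613618473947/16261258 - 169821*√119/7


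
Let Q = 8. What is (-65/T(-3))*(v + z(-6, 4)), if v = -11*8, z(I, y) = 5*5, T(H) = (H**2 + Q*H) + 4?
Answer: -4095/11 ≈ -372.27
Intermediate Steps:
T(H) = 4 + H**2 + 8*H (T(H) = (H**2 + 8*H) + 4 = 4 + H**2 + 8*H)
z(I, y) = 25
v = -88
(-65/T(-3))*(v + z(-6, 4)) = (-65/(4 + (-3)**2 + 8*(-3)))*(-88 + 25) = -65/(4 + 9 - 24)*(-63) = -65/(-11)*(-63) = -65*(-1/11)*(-63) = (65/11)*(-63) = -4095/11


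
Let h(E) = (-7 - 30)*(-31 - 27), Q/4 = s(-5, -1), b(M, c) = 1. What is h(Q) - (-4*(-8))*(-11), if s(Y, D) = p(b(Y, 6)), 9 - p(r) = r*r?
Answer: 2498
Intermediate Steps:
p(r) = 9 - r² (p(r) = 9 - r*r = 9 - r²)
s(Y, D) = 8 (s(Y, D) = 9 - 1*1² = 9 - 1*1 = 9 - 1 = 8)
Q = 32 (Q = 4*8 = 32)
h(E) = 2146 (h(E) = -37*(-58) = 2146)
h(Q) - (-4*(-8))*(-11) = 2146 - (-4*(-8))*(-11) = 2146 - 32*(-11) = 2146 - 1*(-352) = 2146 + 352 = 2498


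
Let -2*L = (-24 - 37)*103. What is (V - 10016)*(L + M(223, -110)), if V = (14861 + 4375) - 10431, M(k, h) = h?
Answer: -7342293/2 ≈ -3.6711e+6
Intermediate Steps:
L = 6283/2 (L = -(-24 - 37)*103/2 = -(-61)*103/2 = -½*(-6283) = 6283/2 ≈ 3141.5)
V = 8805 (V = 19236 - 10431 = 8805)
(V - 10016)*(L + M(223, -110)) = (8805 - 10016)*(6283/2 - 110) = -1211*6063/2 = -7342293/2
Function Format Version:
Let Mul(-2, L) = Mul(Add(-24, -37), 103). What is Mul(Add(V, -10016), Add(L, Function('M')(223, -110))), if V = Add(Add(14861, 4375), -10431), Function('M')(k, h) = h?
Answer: Rational(-7342293, 2) ≈ -3.6711e+6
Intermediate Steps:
L = Rational(6283, 2) (L = Mul(Rational(-1, 2), Mul(Add(-24, -37), 103)) = Mul(Rational(-1, 2), Mul(-61, 103)) = Mul(Rational(-1, 2), -6283) = Rational(6283, 2) ≈ 3141.5)
V = 8805 (V = Add(19236, -10431) = 8805)
Mul(Add(V, -10016), Add(L, Function('M')(223, -110))) = Mul(Add(8805, -10016), Add(Rational(6283, 2), -110)) = Mul(-1211, Rational(6063, 2)) = Rational(-7342293, 2)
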